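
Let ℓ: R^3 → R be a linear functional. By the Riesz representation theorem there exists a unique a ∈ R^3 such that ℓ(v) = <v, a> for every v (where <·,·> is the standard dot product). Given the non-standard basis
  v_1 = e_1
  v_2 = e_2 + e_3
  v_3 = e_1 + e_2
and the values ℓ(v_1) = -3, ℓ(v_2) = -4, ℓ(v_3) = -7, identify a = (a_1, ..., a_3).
a = (-3, -4, 0)

Write a = (a_1, ..., a_3) in the standard basis. For each basis vector v_i, ℓ(v_i) = <v_i, a> is a linear equation in the a_j's. Collect the n equations into a matrix system V a = ℓ, where row i of V is v_i (expressed in the standard basis). Since V is invertible (lower-triangular with 1s on the diagonal, up to permutation), solve by back-substitution:
  V =
[[1, 0, 0],
 [0, 1, 1],
 [1, 1, 0]]
  V a = (-3, -4, -7)
Solving gives a = (-3, -4, 0).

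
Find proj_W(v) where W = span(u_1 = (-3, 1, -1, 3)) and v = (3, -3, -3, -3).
proj_W(v) = (27/10, -9/10, 9/10, -27/10)

Set up U = [u_1 | ... | u_1] ∈ R^(4×1). The projector onto W = col(U) is P = U (U^T U)^(-1) U^T.
Compute U^T U =
  [20],
and U^T v = (-18).
Solve U^T U · c = U^T v for the coefficients: c = (-9/10). The projection is proj_W(v) = U c.
Check: (v - proj_W(v)) · u_1 = 0  (should be 0).
Result: proj_W(v) = (27/10, -9/10, 9/10, -27/10).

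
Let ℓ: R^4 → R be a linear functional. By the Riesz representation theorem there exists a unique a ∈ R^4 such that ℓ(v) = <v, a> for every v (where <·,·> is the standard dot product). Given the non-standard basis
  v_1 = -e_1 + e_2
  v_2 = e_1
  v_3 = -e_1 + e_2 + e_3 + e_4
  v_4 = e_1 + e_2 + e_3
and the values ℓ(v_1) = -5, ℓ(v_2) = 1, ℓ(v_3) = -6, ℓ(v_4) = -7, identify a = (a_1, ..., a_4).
a = (1, -4, -4, 3)

Write a = (a_1, ..., a_4) in the standard basis. For each basis vector v_i, ℓ(v_i) = <v_i, a> is a linear equation in the a_j's. Collect the n equations into a matrix system V a = ℓ, where row i of V is v_i (expressed in the standard basis). Since V is invertible (lower-triangular with 1s on the diagonal, up to permutation), solve by back-substitution:
  V =
[[-1, 1, 0, 0],
 [1, 0, 0, 0],
 [-1, 1, 1, 1],
 [1, 1, 1, 0]]
  V a = (-5, 1, -6, -7)
Solving gives a = (1, -4, -4, 3).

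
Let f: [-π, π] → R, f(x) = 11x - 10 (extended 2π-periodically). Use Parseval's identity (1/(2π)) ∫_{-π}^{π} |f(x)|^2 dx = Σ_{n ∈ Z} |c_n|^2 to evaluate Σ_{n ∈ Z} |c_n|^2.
Σ |c_n|^2 = 121π^2/3 + 100

Expand and integrate term by term over [-π, π]:
  ∫ (11x)^2 dx = 121·(2π^3/3); ∫ 2·11·(-10)·x dx = 0 (odd integrand); ∫ (-10)^2 dx = 100·2π.
So (1/(2π)) ∫_{-π}^{π} (11x - 10)^2 dx = 121π^2/3 + 100 = 121π^2/3 + 100.
Parseval ⇒ Σ |c_n|^2 = 121π^2/3 + 100.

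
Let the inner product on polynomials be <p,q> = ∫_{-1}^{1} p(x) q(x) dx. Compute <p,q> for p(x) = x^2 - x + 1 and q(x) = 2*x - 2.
<p,q> = -20/3

Expand the product: p(x)·q(x) = 2*x^3 - 4*x^2 + 4*x - 2.
∫_{-1}^{1} of each monomial x^k gives [2/(k+1) if k even, 0 if k odd]. Integrating term-by-term (or equivalently evaluating the antiderivative F(x) = x^4/2 - 4*x^3/3 + 2*x^2 - 2*x at the endpoints):
  F(1) − F(−1) = -5/6 − (35/6) = -20/3.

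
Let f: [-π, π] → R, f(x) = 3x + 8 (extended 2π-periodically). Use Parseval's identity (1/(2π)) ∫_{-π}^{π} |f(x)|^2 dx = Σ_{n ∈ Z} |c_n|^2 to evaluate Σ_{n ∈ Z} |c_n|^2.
Σ |c_n|^2 = 3π^2 + 64

Expand and integrate term by term over [-π, π]:
  ∫ (3x)^2 dx = 9·(2π^3/3); ∫ 2·3·(8)·x dx = 0 (odd integrand); ∫ 8^2 dx = 64·2π.
So (1/(2π)) ∫_{-π}^{π} (3x + 8)^2 dx = 9π^2/3 + 64 = 3π^2 + 64.
Parseval ⇒ Σ |c_n|^2 = 3π^2 + 64.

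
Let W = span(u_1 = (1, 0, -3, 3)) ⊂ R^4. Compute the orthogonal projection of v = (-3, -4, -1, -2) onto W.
proj_W(v) = (-6/19, 0, 18/19, -18/19)

Set up U = [u_1 | ... | u_1] ∈ R^(4×1). The projector onto W = col(U) is P = U (U^T U)^(-1) U^T.
Compute U^T U =
  [19],
and U^T v = (-6).
Solve U^T U · c = U^T v for the coefficients: c = (-6/19). The projection is proj_W(v) = U c.
Check: (v - proj_W(v)) · u_1 = 0  (should be 0).
Result: proj_W(v) = (-6/19, 0, 18/19, -18/19).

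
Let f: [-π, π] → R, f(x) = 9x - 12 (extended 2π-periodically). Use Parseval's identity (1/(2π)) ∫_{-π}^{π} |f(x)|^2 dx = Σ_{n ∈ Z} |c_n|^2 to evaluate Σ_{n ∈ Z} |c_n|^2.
Σ |c_n|^2 = 27π^2 + 144

Expand and integrate term by term over [-π, π]:
  ∫ (9x)^2 dx = 81·(2π^3/3); ∫ 2·9·(-12)·x dx = 0 (odd integrand); ∫ (-12)^2 dx = 144·2π.
So (1/(2π)) ∫_{-π}^{π} (9x - 12)^2 dx = 81π^2/3 + 144 = 27π^2 + 144.
Parseval ⇒ Σ |c_n|^2 = 27π^2 + 144.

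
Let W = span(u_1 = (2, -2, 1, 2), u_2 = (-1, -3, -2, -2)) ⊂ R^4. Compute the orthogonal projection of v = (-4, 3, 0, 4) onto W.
proj_W(v) = (-87/230, 811/230, 114/115, 47/115)

Set up U = [u_1 | ... | u_2] ∈ R^(4×2). The projector onto W = col(U) is P = U (U^T U)^(-1) U^T.
Compute U^T U =
  [13, -2]
  [-2, 18],
and U^T v = (-6, -13).
Solve U^T U · c = U^T v for the coefficients: c = (-67/115, -181/230). The projection is proj_W(v) = U c.
Check: (v - proj_W(v)) · u_1 = 0  (should be 0).
Check: (v - proj_W(v)) · u_2 = 0  (should be 0).
Result: proj_W(v) = (-87/230, 811/230, 114/115, 47/115).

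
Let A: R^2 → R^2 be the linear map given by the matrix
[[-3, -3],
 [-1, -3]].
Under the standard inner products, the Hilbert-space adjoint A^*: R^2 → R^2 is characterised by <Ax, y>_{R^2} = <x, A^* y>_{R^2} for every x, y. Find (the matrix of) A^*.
A^* = A^T =
[[-3, -1],
 [-3, -3]]

For real matrices with standard dot products, the defining identity <Ax, y> = <x, A^* y> gives (Ax)^T y = x^T (A^*) y, i.e. x^T A^T y = x^T (A^*) y. Since this holds for all x, y, we must have A^* = A^T. Therefore
A^* =
[[-3, -1],
 [-3, -3]].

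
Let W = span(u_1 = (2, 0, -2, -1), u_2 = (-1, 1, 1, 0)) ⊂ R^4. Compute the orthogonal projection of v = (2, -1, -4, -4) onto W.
proj_W(v) = (39/11, 1/11, -39/11, -20/11)

Set up U = [u_1 | ... | u_2] ∈ R^(4×2). The projector onto W = col(U) is P = U (U^T U)^(-1) U^T.
Compute U^T U =
  [9, -4]
  [-4, 3],
and U^T v = (16, -7).
Solve U^T U · c = U^T v for the coefficients: c = (20/11, 1/11). The projection is proj_W(v) = U c.
Check: (v - proj_W(v)) · u_1 = 0  (should be 0).
Check: (v - proj_W(v)) · u_2 = 0  (should be 0).
Result: proj_W(v) = (39/11, 1/11, -39/11, -20/11).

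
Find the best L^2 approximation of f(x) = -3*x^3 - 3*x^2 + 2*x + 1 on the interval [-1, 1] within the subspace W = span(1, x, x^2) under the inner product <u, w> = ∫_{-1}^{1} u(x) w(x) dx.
g(x) = -3*x^2 + x/5 + 1

The best approximation g ∈ W is the orthogonal projection of f onto W. Writing g = a_0 + a_1 x + a_2 x^2, the coefficients solve the normal equations G · a = b where
  G_{ij} = <φ_i, φ_j> and b_i = <f, φ_i>, with φ_0 = 1, φ_1 = x, φ_2 = x^2.
G =
  [2, 0, 2/3]
  [0, 2/3, 0]
  [2/3, 0, 2/5],
b = (0, 2/15, -8/15).
Solving gives a_0 = 1, a_1 = 1/5, a_2 = -3, so
  g(x) = -3*x^2 + x/5 + 1.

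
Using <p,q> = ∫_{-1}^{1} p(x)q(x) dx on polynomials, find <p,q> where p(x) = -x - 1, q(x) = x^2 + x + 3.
<p,q> = -22/3

Expand the product: p(x)·q(x) = -x^3 - 2*x^2 - 4*x - 3.
∫_{-1}^{1} of each monomial x^k gives [2/(k+1) if k even, 0 if k odd]. Integrating term-by-term (or equivalently evaluating the antiderivative F(x) = -x^4/4 - 2*x^3/3 - 2*x^2 - 3*x at the endpoints):
  F(1) − F(−1) = -71/12 − (17/12) = -22/3.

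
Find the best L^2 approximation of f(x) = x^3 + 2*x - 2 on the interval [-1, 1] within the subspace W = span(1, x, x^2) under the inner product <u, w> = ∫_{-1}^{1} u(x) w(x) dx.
g(x) = 13*x/5 - 2

The best approximation g ∈ W is the orthogonal projection of f onto W. Writing g = a_0 + a_1 x + a_2 x^2, the coefficients solve the normal equations G · a = b where
  G_{ij} = <φ_i, φ_j> and b_i = <f, φ_i>, with φ_0 = 1, φ_1 = x, φ_2 = x^2.
G =
  [2, 0, 2/3]
  [0, 2/3, 0]
  [2/3, 0, 2/5],
b = (-4, 26/15, -4/3).
Solving gives a_0 = -2, a_1 = 13/5, a_2 = 0, so
  g(x) = 13*x/5 - 2.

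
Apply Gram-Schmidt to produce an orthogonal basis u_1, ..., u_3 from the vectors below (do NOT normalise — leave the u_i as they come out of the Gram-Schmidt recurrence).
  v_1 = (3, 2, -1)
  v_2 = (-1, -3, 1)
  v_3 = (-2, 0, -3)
Orthogonal basis:
  u_1 = (3, 2, -1)
  u_2 = (8/7, -11/7, 2/7)
  u_3 = (-23/54, -23/27, -161/54)

Apply the Gram-Schmidt recurrence
  u_1 = v_1
  u_i = v_i − Σ_{j<i} ((v_i · u_j) / (u_j · u_j)) · u_j.

Step by step this gives:
  u_1 = (3, 2, -1)
  u_2 = (8/7, -11/7, 2/7)
  u_3 = (-23/54, -23/27, -161/54)

Orthogonality check:
  u_2 · u_1 = 0 (should be 0)
  u_3 · u_1 = 0 (should be 0)
  u_3 · u_2 = 0 (should be 0)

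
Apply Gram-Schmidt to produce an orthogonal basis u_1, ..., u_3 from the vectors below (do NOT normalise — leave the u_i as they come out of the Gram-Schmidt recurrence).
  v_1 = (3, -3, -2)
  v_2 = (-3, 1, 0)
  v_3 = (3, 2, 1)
Orthogonal basis:
  u_1 = (3, -3, -2)
  u_2 = (-15/11, -7/11, -12/11)
  u_3 = (6/19, 18/19, -18/19)

Apply the Gram-Schmidt recurrence
  u_1 = v_1
  u_i = v_i − Σ_{j<i} ((v_i · u_j) / (u_j · u_j)) · u_j.

Step by step this gives:
  u_1 = (3, -3, -2)
  u_2 = (-15/11, -7/11, -12/11)
  u_3 = (6/19, 18/19, -18/19)

Orthogonality check:
  u_2 · u_1 = 0 (should be 0)
  u_3 · u_1 = 0 (should be 0)
  u_3 · u_2 = 0 (should be 0)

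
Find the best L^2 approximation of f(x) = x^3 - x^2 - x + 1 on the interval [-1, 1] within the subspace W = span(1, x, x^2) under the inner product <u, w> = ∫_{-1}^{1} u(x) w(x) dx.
g(x) = -x^2 - 2*x/5 + 1

The best approximation g ∈ W is the orthogonal projection of f onto W. Writing g = a_0 + a_1 x + a_2 x^2, the coefficients solve the normal equations G · a = b where
  G_{ij} = <φ_i, φ_j> and b_i = <f, φ_i>, with φ_0 = 1, φ_1 = x, φ_2 = x^2.
G =
  [2, 0, 2/3]
  [0, 2/3, 0]
  [2/3, 0, 2/5],
b = (4/3, -4/15, 4/15).
Solving gives a_0 = 1, a_1 = -2/5, a_2 = -1, so
  g(x) = -x^2 - 2*x/5 + 1.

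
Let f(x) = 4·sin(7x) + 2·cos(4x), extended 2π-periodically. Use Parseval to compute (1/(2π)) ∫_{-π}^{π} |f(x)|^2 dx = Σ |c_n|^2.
Σ |c_n|^2 = 10

Expand |f|^2 and use orthogonality of {sin(nx), cos(mx)} on [-π, π]:
  ∫_{-π}^{π} sin(nx)^2 dx = π, ∫ cos(mx)^2 dx = π, and cross terms integrate to 0.
So ∫_{-π}^{π} f(x)^2 dx = 4^2 · π + 2^2 · π = (16 + 4)π.
Divide by 2π: (16 + 4)/2 = 10.
By Parseval, this equals Σ |c_n|^2.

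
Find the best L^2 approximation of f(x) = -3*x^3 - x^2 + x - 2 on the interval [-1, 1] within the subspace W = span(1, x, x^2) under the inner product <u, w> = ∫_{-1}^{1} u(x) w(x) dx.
g(x) = -x^2 - 4*x/5 - 2

The best approximation g ∈ W is the orthogonal projection of f onto W. Writing g = a_0 + a_1 x + a_2 x^2, the coefficients solve the normal equations G · a = b where
  G_{ij} = <φ_i, φ_j> and b_i = <f, φ_i>, with φ_0 = 1, φ_1 = x, φ_2 = x^2.
G =
  [2, 0, 2/3]
  [0, 2/3, 0]
  [2/3, 0, 2/5],
b = (-14/3, -8/15, -26/15).
Solving gives a_0 = -2, a_1 = -4/5, a_2 = -1, so
  g(x) = -x^2 - 4*x/5 - 2.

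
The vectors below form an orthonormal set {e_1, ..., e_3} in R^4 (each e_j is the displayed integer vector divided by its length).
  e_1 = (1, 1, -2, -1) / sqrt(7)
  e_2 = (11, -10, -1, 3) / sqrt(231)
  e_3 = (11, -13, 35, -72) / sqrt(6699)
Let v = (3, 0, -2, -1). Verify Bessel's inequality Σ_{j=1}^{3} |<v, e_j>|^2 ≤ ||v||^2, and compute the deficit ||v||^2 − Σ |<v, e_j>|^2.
Σ |<v, e_j>|^2 = 399/29; ||v||^2 = 14; deficit = 7/29

Write each e_j = u_j / sqrt(<u_j, u_j>) where u_j is the displayed integer vector. Then <v, e_j> = <v, u_j> / sqrt(<u_j, u_j>), so |<v, e_j>|^2 = <v, u_j>^2 / <u_j, u_j>.
Coefficients: <v, e_1> = 8/sqrt(7), <v, e_2> = 32/sqrt(231), <v, e_3> = 35/sqrt(6699).
Square and sum: Σ |<v, e_j>|^2 = 399/29.
Compute ||v||^2 = v·v = 14.
Deficit = 14 − 399/29 = 7/29 ≥ 0, confirming Bessel's inequality. (The deficit equals ||v − Σ <v,e_j> e_j||^2, the squared distance from v to span{e_j}.)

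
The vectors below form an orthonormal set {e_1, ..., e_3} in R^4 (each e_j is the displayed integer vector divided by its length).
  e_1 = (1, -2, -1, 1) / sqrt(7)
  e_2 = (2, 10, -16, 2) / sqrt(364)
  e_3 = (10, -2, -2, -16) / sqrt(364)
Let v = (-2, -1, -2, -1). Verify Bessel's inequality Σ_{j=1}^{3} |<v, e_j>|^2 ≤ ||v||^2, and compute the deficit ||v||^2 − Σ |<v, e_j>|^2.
Σ |<v, e_j>|^2 = 6/7; ||v||^2 = 10; deficit = 64/7

Write each e_j = u_j / sqrt(<u_j, u_j>) where u_j is the displayed integer vector. Then <v, e_j> = <v, u_j> / sqrt(<u_j, u_j>), so |<v, e_j>|^2 = <v, u_j>^2 / <u_j, u_j>.
Coefficients: <v, e_1> = 1/sqrt(7), <v, e_2> = 16/sqrt(364), <v, e_3> = 2/sqrt(364).
Square and sum: Σ |<v, e_j>|^2 = 6/7.
Compute ||v||^2 = v·v = 10.
Deficit = 10 − 6/7 = 64/7 ≥ 0, confirming Bessel's inequality. (The deficit equals ||v − Σ <v,e_j> e_j||^2, the squared distance from v to span{e_j}.)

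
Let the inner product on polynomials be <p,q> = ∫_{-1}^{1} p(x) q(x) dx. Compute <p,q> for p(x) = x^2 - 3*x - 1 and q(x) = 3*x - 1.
<p,q> = -14/3

Expand the product: p(x)·q(x) = 3*x^3 - 10*x^2 + 1.
∫_{-1}^{1} of each monomial x^k gives [2/(k+1) if k even, 0 if k odd]. Integrating term-by-term (or equivalently evaluating the antiderivative F(x) = 3*x^4/4 - 10*x^3/3 + x at the endpoints):
  F(1) − F(−1) = -19/12 − (37/12) = -14/3.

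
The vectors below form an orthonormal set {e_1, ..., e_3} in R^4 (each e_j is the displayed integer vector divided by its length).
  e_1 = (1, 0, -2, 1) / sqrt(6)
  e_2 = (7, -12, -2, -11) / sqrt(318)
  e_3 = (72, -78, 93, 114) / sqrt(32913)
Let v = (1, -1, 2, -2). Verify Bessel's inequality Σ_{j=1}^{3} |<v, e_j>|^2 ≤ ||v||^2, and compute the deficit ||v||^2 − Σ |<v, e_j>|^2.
Σ |<v, e_j>|^2 = 203/23; ||v||^2 = 10; deficit = 27/23

Write each e_j = u_j / sqrt(<u_j, u_j>) where u_j is the displayed integer vector. Then <v, e_j> = <v, u_j> / sqrt(<u_j, u_j>), so |<v, e_j>|^2 = <v, u_j>^2 / <u_j, u_j>.
Coefficients: <v, e_1> = -5/sqrt(6), <v, e_2> = 37/sqrt(318), <v, e_3> = 108/sqrt(32913).
Square and sum: Σ |<v, e_j>|^2 = 203/23.
Compute ||v||^2 = v·v = 10.
Deficit = 10 − 203/23 = 27/23 ≥ 0, confirming Bessel's inequality. (The deficit equals ||v − Σ <v,e_j> e_j||^2, the squared distance from v to span{e_j}.)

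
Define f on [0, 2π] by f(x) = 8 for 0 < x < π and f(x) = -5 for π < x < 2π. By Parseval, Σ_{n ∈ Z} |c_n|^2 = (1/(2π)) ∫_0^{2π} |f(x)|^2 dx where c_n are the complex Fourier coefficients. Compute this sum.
Σ |c_n|^2 = 89/2

Parseval equates the L^2 energy of f (normalised by 1/(2π)) with the ℓ^2 sum of its Fourier coefficients: (1/(2π)) ∫_0^{2π} |f|^2 = Σ |c_n|^2.
Compute the left side: (1/(2π)) [∫_0^π 8^2 dx + ∫_π^{2π} (-5)^2 dx] = (1/(2π)) · (64π + 25π) = (64 + 25)/2 = 89/2.
So Σ_{n ∈ Z} |c_n|^2 = 89/2.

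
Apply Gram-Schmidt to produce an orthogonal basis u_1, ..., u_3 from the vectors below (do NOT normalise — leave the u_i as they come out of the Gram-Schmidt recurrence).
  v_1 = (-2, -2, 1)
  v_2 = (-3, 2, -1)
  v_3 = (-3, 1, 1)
Orthogonal basis:
  u_1 = (-2, -2, 1)
  u_2 = (-25/9, 20/9, -10/9)
  u_3 = (0, 3/5, 6/5)

Apply the Gram-Schmidt recurrence
  u_1 = v_1
  u_i = v_i − Σ_{j<i} ((v_i · u_j) / (u_j · u_j)) · u_j.

Step by step this gives:
  u_1 = (-2, -2, 1)
  u_2 = (-25/9, 20/9, -10/9)
  u_3 = (0, 3/5, 6/5)

Orthogonality check:
  u_2 · u_1 = 0 (should be 0)
  u_3 · u_1 = 0 (should be 0)
  u_3 · u_2 = 0 (should be 0)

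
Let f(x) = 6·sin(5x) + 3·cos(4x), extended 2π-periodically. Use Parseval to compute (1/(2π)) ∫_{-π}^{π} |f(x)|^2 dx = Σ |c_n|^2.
Σ |c_n|^2 = 45/2

Expand |f|^2 and use orthogonality of {sin(nx), cos(mx)} on [-π, π]:
  ∫_{-π}^{π} sin(nx)^2 dx = π, ∫ cos(mx)^2 dx = π, and cross terms integrate to 0.
So ∫_{-π}^{π} f(x)^2 dx = 6^2 · π + 3^2 · π = (36 + 9)π.
Divide by 2π: (36 + 9)/2 = 45/2.
By Parseval, this equals Σ |c_n|^2.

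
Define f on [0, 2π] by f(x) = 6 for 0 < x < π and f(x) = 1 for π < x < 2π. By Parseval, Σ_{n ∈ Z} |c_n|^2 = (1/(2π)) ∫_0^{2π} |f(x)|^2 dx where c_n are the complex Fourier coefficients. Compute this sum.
Σ |c_n|^2 = 37/2

Parseval equates the L^2 energy of f (normalised by 1/(2π)) with the ℓ^2 sum of its Fourier coefficients: (1/(2π)) ∫_0^{2π} |f|^2 = Σ |c_n|^2.
Compute the left side: (1/(2π)) [∫_0^π 6^2 dx + ∫_π^{2π} 1^2 dx] = (1/(2π)) · (36π + 1π) = (36 + 1)/2 = 37/2.
So Σ_{n ∈ Z} |c_n|^2 = 37/2.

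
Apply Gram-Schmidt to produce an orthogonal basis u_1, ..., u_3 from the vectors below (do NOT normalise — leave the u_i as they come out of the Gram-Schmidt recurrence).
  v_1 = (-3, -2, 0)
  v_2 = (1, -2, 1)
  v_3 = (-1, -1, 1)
Orthogonal basis:
  u_1 = (-3, -2, 0)
  u_2 = (16/13, -24/13, 1)
  u_3 = (-2/11, 3/11, 8/11)

Apply the Gram-Schmidt recurrence
  u_1 = v_1
  u_i = v_i − Σ_{j<i} ((v_i · u_j) / (u_j · u_j)) · u_j.

Step by step this gives:
  u_1 = (-3, -2, 0)
  u_2 = (16/13, -24/13, 1)
  u_3 = (-2/11, 3/11, 8/11)

Orthogonality check:
  u_2 · u_1 = 0 (should be 0)
  u_3 · u_1 = 0 (should be 0)
  u_3 · u_2 = 0 (should be 0)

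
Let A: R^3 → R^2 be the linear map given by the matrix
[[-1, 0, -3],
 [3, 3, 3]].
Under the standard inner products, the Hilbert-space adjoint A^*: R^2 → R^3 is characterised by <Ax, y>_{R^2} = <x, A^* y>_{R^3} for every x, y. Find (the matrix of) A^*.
A^* = A^T =
[[-1, 3],
 [0, 3],
 [-3, 3]]

For real matrices with standard dot products, the defining identity <Ax, y> = <x, A^* y> gives (Ax)^T y = x^T (A^*) y, i.e. x^T A^T y = x^T (A^*) y. Since this holds for all x, y, we must have A^* = A^T. Therefore
A^* =
[[-1, 3],
 [0, 3],
 [-3, 3]].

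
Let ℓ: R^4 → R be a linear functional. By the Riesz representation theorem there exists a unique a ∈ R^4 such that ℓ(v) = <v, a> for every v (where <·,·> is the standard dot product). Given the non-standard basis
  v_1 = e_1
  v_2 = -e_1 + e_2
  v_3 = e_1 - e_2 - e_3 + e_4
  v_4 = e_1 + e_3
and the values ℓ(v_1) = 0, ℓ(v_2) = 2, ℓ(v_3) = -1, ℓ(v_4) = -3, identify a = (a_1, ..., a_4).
a = (0, 2, -3, -2)

Write a = (a_1, ..., a_4) in the standard basis. For each basis vector v_i, ℓ(v_i) = <v_i, a> is a linear equation in the a_j's. Collect the n equations into a matrix system V a = ℓ, where row i of V is v_i (expressed in the standard basis). Since V is invertible (lower-triangular with 1s on the diagonal, up to permutation), solve by back-substitution:
  V =
[[1, 0, 0, 0],
 [-1, 1, 0, 0],
 [1, -1, -1, 1],
 [1, 0, 1, 0]]
  V a = (0, 2, -1, -3)
Solving gives a = (0, 2, -3, -2).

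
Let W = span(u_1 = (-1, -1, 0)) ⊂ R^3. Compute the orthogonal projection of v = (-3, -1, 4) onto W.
proj_W(v) = (-2, -2, 0)

Set up U = [u_1 | ... | u_1] ∈ R^(3×1). The projector onto W = col(U) is P = U (U^T U)^(-1) U^T.
Compute U^T U =
  [2],
and U^T v = (4).
Solve U^T U · c = U^T v for the coefficients: c = (2). The projection is proj_W(v) = U c.
Check: (v - proj_W(v)) · u_1 = 0  (should be 0).
Result: proj_W(v) = (-2, -2, 0).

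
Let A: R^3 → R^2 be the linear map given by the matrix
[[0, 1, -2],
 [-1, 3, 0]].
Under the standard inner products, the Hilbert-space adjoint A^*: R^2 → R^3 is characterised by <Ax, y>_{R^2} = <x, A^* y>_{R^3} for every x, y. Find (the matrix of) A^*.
A^* = A^T =
[[0, -1],
 [1, 3],
 [-2, 0]]

For real matrices with standard dot products, the defining identity <Ax, y> = <x, A^* y> gives (Ax)^T y = x^T (A^*) y, i.e. x^T A^T y = x^T (A^*) y. Since this holds for all x, y, we must have A^* = A^T. Therefore
A^* =
[[0, -1],
 [1, 3],
 [-2, 0]].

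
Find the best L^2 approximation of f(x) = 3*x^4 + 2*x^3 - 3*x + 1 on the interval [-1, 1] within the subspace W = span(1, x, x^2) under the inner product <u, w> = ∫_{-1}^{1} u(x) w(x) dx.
g(x) = 18*x^2/7 - 9*x/5 + 26/35

The best approximation g ∈ W is the orthogonal projection of f onto W. Writing g = a_0 + a_1 x + a_2 x^2, the coefficients solve the normal equations G · a = b where
  G_{ij} = <φ_i, φ_j> and b_i = <f, φ_i>, with φ_0 = 1, φ_1 = x, φ_2 = x^2.
G =
  [2, 0, 2/3]
  [0, 2/3, 0]
  [2/3, 0, 2/5],
b = (16/5, -6/5, 32/21).
Solving gives a_0 = 26/35, a_1 = -9/5, a_2 = 18/7, so
  g(x) = 18*x^2/7 - 9*x/5 + 26/35.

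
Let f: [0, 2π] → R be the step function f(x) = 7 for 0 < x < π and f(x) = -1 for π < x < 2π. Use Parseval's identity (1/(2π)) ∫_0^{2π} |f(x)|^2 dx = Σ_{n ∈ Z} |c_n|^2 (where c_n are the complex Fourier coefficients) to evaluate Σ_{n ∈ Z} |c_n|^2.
Σ |c_n|^2 = 25

Parseval equates the L^2 energy of f (normalised by 1/(2π)) with the ℓ^2 sum of its Fourier coefficients: (1/(2π)) ∫_0^{2π} |f|^2 = Σ |c_n|^2.
Compute the left side: (1/(2π)) [∫_0^π 7^2 dx + ∫_π^{2π} (-1)^2 dx] = (1/(2π)) · (49π + 1π) = (49 + 1)/2 = 25.
So Σ_{n ∈ Z} |c_n|^2 = 25.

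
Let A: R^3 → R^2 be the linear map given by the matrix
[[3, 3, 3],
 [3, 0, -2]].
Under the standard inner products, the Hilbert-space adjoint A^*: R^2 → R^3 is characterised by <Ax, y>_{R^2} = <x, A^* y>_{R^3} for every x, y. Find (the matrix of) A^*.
A^* = A^T =
[[3, 3],
 [3, 0],
 [3, -2]]

For real matrices with standard dot products, the defining identity <Ax, y> = <x, A^* y> gives (Ax)^T y = x^T (A^*) y, i.e. x^T A^T y = x^T (A^*) y. Since this holds for all x, y, we must have A^* = A^T. Therefore
A^* =
[[3, 3],
 [3, 0],
 [3, -2]].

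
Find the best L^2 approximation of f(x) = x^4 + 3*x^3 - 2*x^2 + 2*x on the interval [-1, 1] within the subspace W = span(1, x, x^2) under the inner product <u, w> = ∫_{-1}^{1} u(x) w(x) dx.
g(x) = -8*x^2/7 + 19*x/5 - 3/35

The best approximation g ∈ W is the orthogonal projection of f onto W. Writing g = a_0 + a_1 x + a_2 x^2, the coefficients solve the normal equations G · a = b where
  G_{ij} = <φ_i, φ_j> and b_i = <f, φ_i>, with φ_0 = 1, φ_1 = x, φ_2 = x^2.
G =
  [2, 0, 2/3]
  [0, 2/3, 0]
  [2/3, 0, 2/5],
b = (-14/15, 38/15, -18/35).
Solving gives a_0 = -3/35, a_1 = 19/5, a_2 = -8/7, so
  g(x) = -8*x^2/7 + 19*x/5 - 3/35.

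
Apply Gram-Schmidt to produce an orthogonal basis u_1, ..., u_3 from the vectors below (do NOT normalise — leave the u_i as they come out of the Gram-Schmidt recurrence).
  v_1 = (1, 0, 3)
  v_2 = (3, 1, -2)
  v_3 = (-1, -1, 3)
Orthogonal basis:
  u_1 = (1, 0, 3)
  u_2 = (33/10, 1, -11/10)
  u_3 = (15/131, -55/131, -5/131)

Apply the Gram-Schmidt recurrence
  u_1 = v_1
  u_i = v_i − Σ_{j<i} ((v_i · u_j) / (u_j · u_j)) · u_j.

Step by step this gives:
  u_1 = (1, 0, 3)
  u_2 = (33/10, 1, -11/10)
  u_3 = (15/131, -55/131, -5/131)

Orthogonality check:
  u_2 · u_1 = 0 (should be 0)
  u_3 · u_1 = 0 (should be 0)
  u_3 · u_2 = 0 (should be 0)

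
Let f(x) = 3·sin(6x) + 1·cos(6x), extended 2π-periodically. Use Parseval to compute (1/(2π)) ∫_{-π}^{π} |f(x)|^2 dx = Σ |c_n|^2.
Σ |c_n|^2 = 5

Expand |f|^2 and use orthogonality of {sin(nx), cos(mx)} on [-π, π]:
  ∫_{-π}^{π} sin(nx)^2 dx = π, ∫ cos(mx)^2 dx = π, and cross terms integrate to 0.
So ∫_{-π}^{π} f(x)^2 dx = 3^2 · π + 1^2 · π = (9 + 1)π.
Divide by 2π: (9 + 1)/2 = 5.
By Parseval, this equals Σ |c_n|^2.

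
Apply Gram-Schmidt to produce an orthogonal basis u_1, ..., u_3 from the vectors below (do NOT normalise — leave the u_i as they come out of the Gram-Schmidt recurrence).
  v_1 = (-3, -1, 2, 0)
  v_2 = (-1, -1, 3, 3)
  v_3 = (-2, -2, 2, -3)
Orthogonal basis:
  u_1 = (-3, -1, 2, 0)
  u_2 = (8/7, -2/7, 11/7, 3)
  u_3 = (56/45, -59/45, 109/90, -37/30)

Apply the Gram-Schmidt recurrence
  u_1 = v_1
  u_i = v_i − Σ_{j<i} ((v_i · u_j) / (u_j · u_j)) · u_j.

Step by step this gives:
  u_1 = (-3, -1, 2, 0)
  u_2 = (8/7, -2/7, 11/7, 3)
  u_3 = (56/45, -59/45, 109/90, -37/30)

Orthogonality check:
  u_2 · u_1 = 0 (should be 0)
  u_3 · u_1 = 0 (should be 0)
  u_3 · u_2 = 0 (should be 0)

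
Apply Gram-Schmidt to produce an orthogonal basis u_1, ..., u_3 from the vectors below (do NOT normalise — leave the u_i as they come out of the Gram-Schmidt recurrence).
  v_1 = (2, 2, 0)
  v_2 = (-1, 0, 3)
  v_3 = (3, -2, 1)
Orthogonal basis:
  u_1 = (2, 2, 0)
  u_2 = (-1/2, 1/2, 3)
  u_3 = (48/19, -48/19, 16/19)

Apply the Gram-Schmidt recurrence
  u_1 = v_1
  u_i = v_i − Σ_{j<i} ((v_i · u_j) / (u_j · u_j)) · u_j.

Step by step this gives:
  u_1 = (2, 2, 0)
  u_2 = (-1/2, 1/2, 3)
  u_3 = (48/19, -48/19, 16/19)

Orthogonality check:
  u_2 · u_1 = 0 (should be 0)
  u_3 · u_1 = 0 (should be 0)
  u_3 · u_2 = 0 (should be 0)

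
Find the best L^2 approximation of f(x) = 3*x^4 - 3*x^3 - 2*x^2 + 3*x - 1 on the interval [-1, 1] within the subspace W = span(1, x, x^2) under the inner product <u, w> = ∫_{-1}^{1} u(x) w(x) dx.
g(x) = 4*x^2/7 + 6*x/5 - 44/35

The best approximation g ∈ W is the orthogonal projection of f onto W. Writing g = a_0 + a_1 x + a_2 x^2, the coefficients solve the normal equations G · a = b where
  G_{ij} = <φ_i, φ_j> and b_i = <f, φ_i>, with φ_0 = 1, φ_1 = x, φ_2 = x^2.
G =
  [2, 0, 2/3]
  [0, 2/3, 0]
  [2/3, 0, 2/5],
b = (-32/15, 4/5, -64/105).
Solving gives a_0 = -44/35, a_1 = 6/5, a_2 = 4/7, so
  g(x) = 4*x^2/7 + 6*x/5 - 44/35.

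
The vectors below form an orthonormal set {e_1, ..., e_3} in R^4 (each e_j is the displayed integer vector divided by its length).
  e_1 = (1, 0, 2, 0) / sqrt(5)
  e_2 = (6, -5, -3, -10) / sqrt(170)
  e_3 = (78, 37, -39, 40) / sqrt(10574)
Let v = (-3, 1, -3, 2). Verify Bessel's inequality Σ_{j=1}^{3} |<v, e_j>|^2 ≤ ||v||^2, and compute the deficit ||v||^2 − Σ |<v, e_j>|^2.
Σ |<v, e_j>|^2 = 23; ||v||^2 = 23; deficit = 0

Write each e_j = u_j / sqrt(<u_j, u_j>) where u_j is the displayed integer vector. Then <v, e_j> = <v, u_j> / sqrt(<u_j, u_j>), so |<v, e_j>|^2 = <v, u_j>^2 / <u_j, u_j>.
Coefficients: <v, e_1> = -9/sqrt(5), <v, e_2> = -34/sqrt(170), <v, e_3> = 0/sqrt(10574).
Square and sum: Σ |<v, e_j>|^2 = 23.
Compute ||v||^2 = v·v = 23.
Deficit = 23 − 23 = 0 ≥ 0, confirming Bessel's inequality. (The deficit equals ||v − Σ <v,e_j> e_j||^2, the squared distance from v to span{e_j}.)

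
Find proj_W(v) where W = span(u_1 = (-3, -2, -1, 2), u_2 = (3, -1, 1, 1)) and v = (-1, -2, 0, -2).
proj_W(v) = (-9/10, 0, -3/10, 0)

Set up U = [u_1 | ... | u_2] ∈ R^(4×2). The projector onto W = col(U) is P = U (U^T U)^(-1) U^T.
Compute U^T U =
  [18, -6]
  [-6, 12],
and U^T v = (3, -3).
Solve U^T U · c = U^T v for the coefficients: c = (1/10, -1/5). The projection is proj_W(v) = U c.
Check: (v - proj_W(v)) · u_1 = 0  (should be 0).
Check: (v - proj_W(v)) · u_2 = 0  (should be 0).
Result: proj_W(v) = (-9/10, 0, -3/10, 0).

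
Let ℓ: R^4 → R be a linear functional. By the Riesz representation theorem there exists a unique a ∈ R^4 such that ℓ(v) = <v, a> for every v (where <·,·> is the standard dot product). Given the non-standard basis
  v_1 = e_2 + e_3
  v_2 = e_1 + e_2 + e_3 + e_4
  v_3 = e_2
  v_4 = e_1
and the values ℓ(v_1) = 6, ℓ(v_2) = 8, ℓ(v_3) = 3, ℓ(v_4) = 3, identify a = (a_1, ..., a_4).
a = (3, 3, 3, -1)

Write a = (a_1, ..., a_4) in the standard basis. For each basis vector v_i, ℓ(v_i) = <v_i, a> is a linear equation in the a_j's. Collect the n equations into a matrix system V a = ℓ, where row i of V is v_i (expressed in the standard basis). Since V is invertible (lower-triangular with 1s on the diagonal, up to permutation), solve by back-substitution:
  V =
[[0, 1, 1, 0],
 [1, 1, 1, 1],
 [0, 1, 0, 0],
 [1, 0, 0, 0]]
  V a = (6, 8, 3, 3)
Solving gives a = (3, 3, 3, -1).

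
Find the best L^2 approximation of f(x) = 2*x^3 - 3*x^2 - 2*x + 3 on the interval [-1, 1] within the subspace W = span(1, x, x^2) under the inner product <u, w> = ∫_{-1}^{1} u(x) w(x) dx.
g(x) = -3*x^2 - 4*x/5 + 3

The best approximation g ∈ W is the orthogonal projection of f onto W. Writing g = a_0 + a_1 x + a_2 x^2, the coefficients solve the normal equations G · a = b where
  G_{ij} = <φ_i, φ_j> and b_i = <f, φ_i>, with φ_0 = 1, φ_1 = x, φ_2 = x^2.
G =
  [2, 0, 2/3]
  [0, 2/3, 0]
  [2/3, 0, 2/5],
b = (4, -8/15, 4/5).
Solving gives a_0 = 3, a_1 = -4/5, a_2 = -3, so
  g(x) = -3*x^2 - 4*x/5 + 3.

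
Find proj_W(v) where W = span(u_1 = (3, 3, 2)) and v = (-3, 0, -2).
proj_W(v) = (-39/22, -39/22, -13/11)

Set up U = [u_1 | ... | u_1] ∈ R^(3×1). The projector onto W = col(U) is P = U (U^T U)^(-1) U^T.
Compute U^T U =
  [22],
and U^T v = (-13).
Solve U^T U · c = U^T v for the coefficients: c = (-13/22). The projection is proj_W(v) = U c.
Check: (v - proj_W(v)) · u_1 = 0  (should be 0).
Result: proj_W(v) = (-39/22, -39/22, -13/11).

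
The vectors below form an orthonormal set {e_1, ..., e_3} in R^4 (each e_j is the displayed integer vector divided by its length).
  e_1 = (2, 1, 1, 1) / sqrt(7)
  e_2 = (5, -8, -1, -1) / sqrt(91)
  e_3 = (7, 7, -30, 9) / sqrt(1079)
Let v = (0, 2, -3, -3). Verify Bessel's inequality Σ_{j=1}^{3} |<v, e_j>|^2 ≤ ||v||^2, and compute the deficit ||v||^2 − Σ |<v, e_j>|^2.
Σ |<v, e_j>|^2 = 737/83; ||v||^2 = 22; deficit = 1089/83

Write each e_j = u_j / sqrt(<u_j, u_j>) where u_j is the displayed integer vector. Then <v, e_j> = <v, u_j> / sqrt(<u_j, u_j>), so |<v, e_j>|^2 = <v, u_j>^2 / <u_j, u_j>.
Coefficients: <v, e_1> = -4/sqrt(7), <v, e_2> = -10/sqrt(91), <v, e_3> = 77/sqrt(1079).
Square and sum: Σ |<v, e_j>|^2 = 737/83.
Compute ||v||^2 = v·v = 22.
Deficit = 22 − 737/83 = 1089/83 ≥ 0, confirming Bessel's inequality. (The deficit equals ||v − Σ <v,e_j> e_j||^2, the squared distance from v to span{e_j}.)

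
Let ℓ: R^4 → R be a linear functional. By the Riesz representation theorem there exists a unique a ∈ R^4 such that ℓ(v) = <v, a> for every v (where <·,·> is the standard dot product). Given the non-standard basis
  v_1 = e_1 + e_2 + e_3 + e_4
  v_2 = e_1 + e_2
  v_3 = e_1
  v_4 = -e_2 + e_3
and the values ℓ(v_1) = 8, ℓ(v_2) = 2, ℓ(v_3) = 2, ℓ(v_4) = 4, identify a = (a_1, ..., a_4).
a = (2, 0, 4, 2)

Write a = (a_1, ..., a_4) in the standard basis. For each basis vector v_i, ℓ(v_i) = <v_i, a> is a linear equation in the a_j's. Collect the n equations into a matrix system V a = ℓ, where row i of V is v_i (expressed in the standard basis). Since V is invertible (lower-triangular with 1s on the diagonal, up to permutation), solve by back-substitution:
  V =
[[1, 1, 1, 1],
 [1, 1, 0, 0],
 [1, 0, 0, 0],
 [0, -1, 1, 0]]
  V a = (8, 2, 2, 4)
Solving gives a = (2, 0, 4, 2).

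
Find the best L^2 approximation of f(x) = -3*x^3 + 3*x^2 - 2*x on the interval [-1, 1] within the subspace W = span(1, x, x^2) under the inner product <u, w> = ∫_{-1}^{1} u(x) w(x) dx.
g(x) = 3*x^2 - 19*x/5

The best approximation g ∈ W is the orthogonal projection of f onto W. Writing g = a_0 + a_1 x + a_2 x^2, the coefficients solve the normal equations G · a = b where
  G_{ij} = <φ_i, φ_j> and b_i = <f, φ_i>, with φ_0 = 1, φ_1 = x, φ_2 = x^2.
G =
  [2, 0, 2/3]
  [0, 2/3, 0]
  [2/3, 0, 2/5],
b = (2, -38/15, 6/5).
Solving gives a_0 = 0, a_1 = -19/5, a_2 = 3, so
  g(x) = 3*x^2 - 19*x/5.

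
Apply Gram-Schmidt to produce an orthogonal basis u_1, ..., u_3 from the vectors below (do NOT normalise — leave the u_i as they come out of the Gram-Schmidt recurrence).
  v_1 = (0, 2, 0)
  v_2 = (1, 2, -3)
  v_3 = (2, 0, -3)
Orthogonal basis:
  u_1 = (0, 2, 0)
  u_2 = (1, 0, -3)
  u_3 = (9/10, 0, 3/10)

Apply the Gram-Schmidt recurrence
  u_1 = v_1
  u_i = v_i − Σ_{j<i} ((v_i · u_j) / (u_j · u_j)) · u_j.

Step by step this gives:
  u_1 = (0, 2, 0)
  u_2 = (1, 0, -3)
  u_3 = (9/10, 0, 3/10)

Orthogonality check:
  u_2 · u_1 = 0 (should be 0)
  u_3 · u_1 = 0 (should be 0)
  u_3 · u_2 = 0 (should be 0)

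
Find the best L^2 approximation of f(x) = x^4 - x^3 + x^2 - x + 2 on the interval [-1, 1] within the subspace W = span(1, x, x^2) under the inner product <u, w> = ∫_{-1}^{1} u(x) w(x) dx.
g(x) = 13*x^2/7 - 8*x/5 + 67/35

The best approximation g ∈ W is the orthogonal projection of f onto W. Writing g = a_0 + a_1 x + a_2 x^2, the coefficients solve the normal equations G · a = b where
  G_{ij} = <φ_i, φ_j> and b_i = <f, φ_i>, with φ_0 = 1, φ_1 = x, φ_2 = x^2.
G =
  [2, 0, 2/3]
  [0, 2/3, 0]
  [2/3, 0, 2/5],
b = (76/15, -16/15, 212/105).
Solving gives a_0 = 67/35, a_1 = -8/5, a_2 = 13/7, so
  g(x) = 13*x^2/7 - 8*x/5 + 67/35.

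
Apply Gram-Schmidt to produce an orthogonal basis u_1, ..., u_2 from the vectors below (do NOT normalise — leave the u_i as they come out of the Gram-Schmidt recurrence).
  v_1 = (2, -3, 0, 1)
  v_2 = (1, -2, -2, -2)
Orthogonal basis:
  u_1 = (2, -3, 0, 1)
  u_2 = (1/7, -5/7, -2, -17/7)

Apply the Gram-Schmidt recurrence
  u_1 = v_1
  u_i = v_i − Σ_{j<i} ((v_i · u_j) / (u_j · u_j)) · u_j.

Step by step this gives:
  u_1 = (2, -3, 0, 1)
  u_2 = (1/7, -5/7, -2, -17/7)

Orthogonality check:
  u_2 · u_1 = 0 (should be 0)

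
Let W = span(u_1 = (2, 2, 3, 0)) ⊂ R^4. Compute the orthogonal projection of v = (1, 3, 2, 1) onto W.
proj_W(v) = (28/17, 28/17, 42/17, 0)

Set up U = [u_1 | ... | u_1] ∈ R^(4×1). The projector onto W = col(U) is P = U (U^T U)^(-1) U^T.
Compute U^T U =
  [17],
and U^T v = (14).
Solve U^T U · c = U^T v for the coefficients: c = (14/17). The projection is proj_W(v) = U c.
Check: (v - proj_W(v)) · u_1 = 0  (should be 0).
Result: proj_W(v) = (28/17, 28/17, 42/17, 0).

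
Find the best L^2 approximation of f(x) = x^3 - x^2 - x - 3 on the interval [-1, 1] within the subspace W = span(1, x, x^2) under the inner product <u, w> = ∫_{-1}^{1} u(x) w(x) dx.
g(x) = -x^2 - 2*x/5 - 3

The best approximation g ∈ W is the orthogonal projection of f onto W. Writing g = a_0 + a_1 x + a_2 x^2, the coefficients solve the normal equations G · a = b where
  G_{ij} = <φ_i, φ_j> and b_i = <f, φ_i>, with φ_0 = 1, φ_1 = x, φ_2 = x^2.
G =
  [2, 0, 2/3]
  [0, 2/3, 0]
  [2/3, 0, 2/5],
b = (-20/3, -4/15, -12/5).
Solving gives a_0 = -3, a_1 = -2/5, a_2 = -1, so
  g(x) = -x^2 - 2*x/5 - 3.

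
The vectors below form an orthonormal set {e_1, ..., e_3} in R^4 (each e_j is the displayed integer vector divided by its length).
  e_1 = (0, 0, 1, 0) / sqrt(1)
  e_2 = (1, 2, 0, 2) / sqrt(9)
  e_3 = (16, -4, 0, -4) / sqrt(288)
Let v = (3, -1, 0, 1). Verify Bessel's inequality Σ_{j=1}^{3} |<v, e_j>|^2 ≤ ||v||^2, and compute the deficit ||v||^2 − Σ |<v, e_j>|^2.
Σ |<v, e_j>|^2 = 9; ||v||^2 = 11; deficit = 2

Write each e_j = u_j / sqrt(<u_j, u_j>) where u_j is the displayed integer vector. Then <v, e_j> = <v, u_j> / sqrt(<u_j, u_j>), so |<v, e_j>|^2 = <v, u_j>^2 / <u_j, u_j>.
Coefficients: <v, e_1> = 0/sqrt(1), <v, e_2> = 3/sqrt(9), <v, e_3> = 48/sqrt(288).
Square and sum: Σ |<v, e_j>|^2 = 9.
Compute ||v||^2 = v·v = 11.
Deficit = 11 − 9 = 2 ≥ 0, confirming Bessel's inequality. (The deficit equals ||v − Σ <v,e_j> e_j||^2, the squared distance from v to span{e_j}.)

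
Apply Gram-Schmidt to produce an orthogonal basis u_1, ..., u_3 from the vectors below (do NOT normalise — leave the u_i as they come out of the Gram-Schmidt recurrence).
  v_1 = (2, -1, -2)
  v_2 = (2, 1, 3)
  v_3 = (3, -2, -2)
Orthogonal basis:
  u_1 = (2, -1, -2)
  u_2 = (8/3, 2/3, 7/3)
  u_3 = (-1/13, -10/13, 4/13)

Apply the Gram-Schmidt recurrence
  u_1 = v_1
  u_i = v_i − Σ_{j<i} ((v_i · u_j) / (u_j · u_j)) · u_j.

Step by step this gives:
  u_1 = (2, -1, -2)
  u_2 = (8/3, 2/3, 7/3)
  u_3 = (-1/13, -10/13, 4/13)

Orthogonality check:
  u_2 · u_1 = 0 (should be 0)
  u_3 · u_1 = 0 (should be 0)
  u_3 · u_2 = 0 (should be 0)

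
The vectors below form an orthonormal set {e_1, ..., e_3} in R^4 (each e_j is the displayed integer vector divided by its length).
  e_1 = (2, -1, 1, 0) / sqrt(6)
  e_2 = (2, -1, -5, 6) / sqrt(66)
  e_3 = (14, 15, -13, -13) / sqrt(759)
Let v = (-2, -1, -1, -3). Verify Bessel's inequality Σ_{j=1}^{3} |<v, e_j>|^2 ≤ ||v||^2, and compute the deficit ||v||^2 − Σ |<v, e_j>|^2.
Σ |<v, e_j>|^2 = 153/23; ||v||^2 = 15; deficit = 192/23

Write each e_j = u_j / sqrt(<u_j, u_j>) where u_j is the displayed integer vector. Then <v, e_j> = <v, u_j> / sqrt(<u_j, u_j>), so |<v, e_j>|^2 = <v, u_j>^2 / <u_j, u_j>.
Coefficients: <v, e_1> = -4/sqrt(6), <v, e_2> = -16/sqrt(66), <v, e_3> = 9/sqrt(759).
Square and sum: Σ |<v, e_j>|^2 = 153/23.
Compute ||v||^2 = v·v = 15.
Deficit = 15 − 153/23 = 192/23 ≥ 0, confirming Bessel's inequality. (The deficit equals ||v − Σ <v,e_j> e_j||^2, the squared distance from v to span{e_j}.)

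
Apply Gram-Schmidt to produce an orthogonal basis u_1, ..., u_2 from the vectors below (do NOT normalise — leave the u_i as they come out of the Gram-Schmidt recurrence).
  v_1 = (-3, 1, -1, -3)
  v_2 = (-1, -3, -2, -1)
Orthogonal basis:
  u_1 = (-3, 1, -1, -3)
  u_2 = (-1/4, -13/4, -7/4, -1/4)

Apply the Gram-Schmidt recurrence
  u_1 = v_1
  u_i = v_i − Σ_{j<i} ((v_i · u_j) / (u_j · u_j)) · u_j.

Step by step this gives:
  u_1 = (-3, 1, -1, -3)
  u_2 = (-1/4, -13/4, -7/4, -1/4)

Orthogonality check:
  u_2 · u_1 = 0 (should be 0)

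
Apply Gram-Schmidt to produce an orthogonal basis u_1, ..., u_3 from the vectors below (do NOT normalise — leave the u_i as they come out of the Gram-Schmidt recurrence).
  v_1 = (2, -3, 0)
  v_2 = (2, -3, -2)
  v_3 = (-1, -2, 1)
Orthogonal basis:
  u_1 = (2, -3, 0)
  u_2 = (0, 0, -2)
  u_3 = (-21/13, -14/13, 0)

Apply the Gram-Schmidt recurrence
  u_1 = v_1
  u_i = v_i − Σ_{j<i} ((v_i · u_j) / (u_j · u_j)) · u_j.

Step by step this gives:
  u_1 = (2, -3, 0)
  u_2 = (0, 0, -2)
  u_3 = (-21/13, -14/13, 0)

Orthogonality check:
  u_2 · u_1 = 0 (should be 0)
  u_3 · u_1 = 0 (should be 0)
  u_3 · u_2 = 0 (should be 0)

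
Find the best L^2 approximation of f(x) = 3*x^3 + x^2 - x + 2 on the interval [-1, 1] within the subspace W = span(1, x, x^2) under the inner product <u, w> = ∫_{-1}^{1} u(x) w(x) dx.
g(x) = x^2 + 4*x/5 + 2

The best approximation g ∈ W is the orthogonal projection of f onto W. Writing g = a_0 + a_1 x + a_2 x^2, the coefficients solve the normal equations G · a = b where
  G_{ij} = <φ_i, φ_j> and b_i = <f, φ_i>, with φ_0 = 1, φ_1 = x, φ_2 = x^2.
G =
  [2, 0, 2/3]
  [0, 2/3, 0]
  [2/3, 0, 2/5],
b = (14/3, 8/15, 26/15).
Solving gives a_0 = 2, a_1 = 4/5, a_2 = 1, so
  g(x) = x^2 + 4*x/5 + 2.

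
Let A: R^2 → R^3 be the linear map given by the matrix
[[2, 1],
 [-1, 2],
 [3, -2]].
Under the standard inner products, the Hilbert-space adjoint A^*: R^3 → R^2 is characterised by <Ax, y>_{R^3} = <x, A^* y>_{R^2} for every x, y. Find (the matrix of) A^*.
A^* = A^T =
[[2, -1, 3],
 [1, 2, -2]]

For real matrices with standard dot products, the defining identity <Ax, y> = <x, A^* y> gives (Ax)^T y = x^T (A^*) y, i.e. x^T A^T y = x^T (A^*) y. Since this holds for all x, y, we must have A^* = A^T. Therefore
A^* =
[[2, -1, 3],
 [1, 2, -2]].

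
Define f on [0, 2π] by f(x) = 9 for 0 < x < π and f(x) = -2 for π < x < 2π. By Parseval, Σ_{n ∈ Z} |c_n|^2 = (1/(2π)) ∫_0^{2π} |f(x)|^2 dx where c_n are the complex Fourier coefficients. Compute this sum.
Σ |c_n|^2 = 85/2

Parseval equates the L^2 energy of f (normalised by 1/(2π)) with the ℓ^2 sum of its Fourier coefficients: (1/(2π)) ∫_0^{2π} |f|^2 = Σ |c_n|^2.
Compute the left side: (1/(2π)) [∫_0^π 9^2 dx + ∫_π^{2π} (-2)^2 dx] = (1/(2π)) · (81π + 4π) = (81 + 4)/2 = 85/2.
So Σ_{n ∈ Z} |c_n|^2 = 85/2.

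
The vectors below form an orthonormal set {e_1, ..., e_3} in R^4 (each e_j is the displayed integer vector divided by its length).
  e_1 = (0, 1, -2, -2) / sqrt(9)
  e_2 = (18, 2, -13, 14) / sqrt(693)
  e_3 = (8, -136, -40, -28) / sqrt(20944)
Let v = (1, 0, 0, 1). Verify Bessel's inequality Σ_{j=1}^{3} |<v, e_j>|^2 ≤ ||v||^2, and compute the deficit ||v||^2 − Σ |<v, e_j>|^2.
Σ |<v, e_j>|^2 = 33/17; ||v||^2 = 2; deficit = 1/17

Write each e_j = u_j / sqrt(<u_j, u_j>) where u_j is the displayed integer vector. Then <v, e_j> = <v, u_j> / sqrt(<u_j, u_j>), so |<v, e_j>|^2 = <v, u_j>^2 / <u_j, u_j>.
Coefficients: <v, e_1> = -2/sqrt(9), <v, e_2> = 32/sqrt(693), <v, e_3> = -20/sqrt(20944).
Square and sum: Σ |<v, e_j>|^2 = 33/17.
Compute ||v||^2 = v·v = 2.
Deficit = 2 − 33/17 = 1/17 ≥ 0, confirming Bessel's inequality. (The deficit equals ||v − Σ <v,e_j> e_j||^2, the squared distance from v to span{e_j}.)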